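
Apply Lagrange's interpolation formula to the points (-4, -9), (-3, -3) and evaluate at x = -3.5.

Lagrange interpolation formula:
P(x) = Σ yᵢ × Lᵢ(x)
where Lᵢ(x) = Π_{j≠i} (x - xⱼ)/(xᵢ - xⱼ)

L_0(-3.5) = (-3.5 - (-3))/(-4 - (-3)) = 0.500000
L_1(-3.5) = (-3.5 - (-4))/(-3 - (-4)) = 0.500000

P(-3.5) = (-9)×L_0(-3.5) + (-3)×L_1(-3.5)
P(-3.5) = -6.000000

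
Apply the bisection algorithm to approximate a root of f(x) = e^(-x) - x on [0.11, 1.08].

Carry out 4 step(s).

f(x) = e^(-x) - x
Initial interval: [0.11, 1.08]

Iteration 1:
  c_1 = (0.110000 + 1.080000)/2 = 0.595000
  f(c_1) = f(0.595000) = -0.043437
  f(a) × f(c) < 0, new interval: [0.110000, 0.595000]
Iteration 2:
  c_2 = (0.110000 + 0.595000)/2 = 0.352500
  f(c_2) = f(0.352500) = 0.350429
  f(a) × f(c) ≥ 0, new interval: [0.352500, 0.595000]
Iteration 3:
  c_3 = (0.352500 + 0.595000)/2 = 0.473750
  f(c_3) = f(0.473750) = 0.148913
  f(a) × f(c) ≥ 0, new interval: [0.473750, 0.595000]
Iteration 4:
  c_4 = (0.473750 + 0.595000)/2 = 0.534375
  f(c_4) = f(0.534375) = 0.051660
  f(a) × f(c) ≥ 0, new interval: [0.534375, 0.595000]

After 4 iteration(s), the approximation is c_4 = 0.534375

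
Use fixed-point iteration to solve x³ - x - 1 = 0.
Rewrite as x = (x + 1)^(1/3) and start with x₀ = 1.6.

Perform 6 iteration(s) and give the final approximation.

Equation: x³ - x - 1 = 0
Fixed-point form: x = (x + 1)^(1/3)
x₀ = 1.6

x_1 = g(1.600000) = 1.375069
x_2 = g(1.375069) = 1.334214
x_3 = g(1.334214) = 1.326519
x_4 = g(1.326519) = 1.325060
x_5 = g(1.325060) = 1.324783
x_6 = g(1.324783) = 1.324730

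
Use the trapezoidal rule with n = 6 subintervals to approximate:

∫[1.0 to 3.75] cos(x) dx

f(x) = cos(x)
a = 1.0, b = 3.75, n = 6
h = (b - a)/n = 0.458333

Trapezoidal rule: (h/2)[f(x₀) + 2f(x₁) + 2f(x₂) + ... + f(xₙ)]

x_0 = 1.0000, f(x_0) = 0.540302, coefficient = 1
x_1 = 1.4583, f(x_1) = 0.112226, coefficient = 2
x_2 = 1.9167, f(x_2) = -0.339016, coefficient = 2
x_3 = 2.3750, f(x_3) = -0.720278, coefficient = 2
x_4 = 2.8333, f(x_4) = -0.952863, coefficient = 2
x_5 = 3.2917, f(x_5) = -0.988760, coefficient = 2
x_6 = 3.7500, f(x_6) = -0.820559, coefficient = 1

I ≈ (0.458333/2) × -6.057639 = -1.388209
Exact value: -1.413032
Error: 0.024823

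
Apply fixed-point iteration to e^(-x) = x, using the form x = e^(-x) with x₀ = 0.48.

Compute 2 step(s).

Equation: e^(-x) = x
Fixed-point form: x = e^(-x)
x₀ = 0.48

x_1 = g(0.480000) = 0.618783
x_2 = g(0.618783) = 0.538599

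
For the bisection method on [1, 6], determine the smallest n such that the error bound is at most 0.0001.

We need (b-a)/2^n ≤ 0.0001
(6 - 1)/2^n ≤ 0.0001
5/2^n ≤ 0.0001
2^n ≥ 50000
n ≥ log₂(50000) = 15.61
n ≥ 16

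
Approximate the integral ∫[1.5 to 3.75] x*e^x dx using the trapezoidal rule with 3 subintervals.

f(x) = x*e^x
a = 1.5, b = 3.75, n = 3
h = (b - a)/n = 0.750000

Trapezoidal rule: (h/2)[f(x₀) + 2f(x₁) + 2f(x₂) + ... + f(xₙ)]

x_0 = 1.5000, f(x_0) = 6.722534, coefficient = 1
x_1 = 2.2500, f(x_1) = 21.347406, coefficient = 2
x_2 = 3.0000, f(x_2) = 60.256611, coefficient = 2
x_3 = 3.7500, f(x_3) = 159.454058, coefficient = 1

I ≈ (0.750000/2) × 329.384624 = 123.519234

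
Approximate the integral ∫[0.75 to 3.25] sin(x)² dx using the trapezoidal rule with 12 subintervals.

f(x) = sin(x)²
a = 0.75, b = 3.25, n = 12
h = (b - a)/n = 0.208333

Trapezoidal rule: (h/2)[f(x₀) + 2f(x₁) + 2f(x₂) + ... + f(xₙ)]

x_0 = 0.7500, f(x_0) = 0.464631, coefficient = 1
x_1 = 0.9583, f(x_1) = 0.669508, coefficient = 2
x_2 = 1.1667, f(x_2) = 0.845379, coefficient = 2
x_3 = 1.3750, f(x_3) = 0.962151, coefficient = 2
x_4 = 1.5833, f(x_4) = 0.999843, coefficient = 2
x_5 = 1.7917, f(x_5) = 0.952004, coefficient = 2
x_6 = 2.0000, f(x_6) = 0.826822, coefficient = 2
x_7 = 2.2083, f(x_7) = 0.645715, coefficient = 2
x_8 = 2.4167, f(x_8) = 0.439675, coefficient = 2
x_9 = 2.6250, f(x_9) = 0.243957, coefficient = 2
x_10 = 2.8333, f(x_10) = 0.092052, coefficient = 2
x_11 = 3.0417, f(x_11) = 0.009952, coefficient = 2
x_12 = 3.2500, f(x_12) = 0.011706, coefficient = 1

I ≈ (0.208333/2) × 13.850455 = 1.442756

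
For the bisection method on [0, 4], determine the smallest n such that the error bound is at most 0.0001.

We need (b-a)/2^n ≤ 0.0001
(4 - 0)/2^n ≤ 0.0001
4/2^n ≤ 0.0001
2^n ≥ 40000
n ≥ log₂(40000) = 15.29
n ≥ 16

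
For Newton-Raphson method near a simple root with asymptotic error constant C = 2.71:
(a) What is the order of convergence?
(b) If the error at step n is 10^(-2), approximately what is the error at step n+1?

(a) Newton-Raphson has quadratic (order 2) convergence near simple roots.
    This means |e_{n+1}| ≈ C|e_n|².

(b) With |e_n| = 10^(-2) and C = 2.71:
    |e_{n+1}| ≈ 2.71 × (10^(-2))² = 2.71 × 10^(-4)

(a) 2 (quadratic); (b) |e_{n+1}| ≈ 2.710e-04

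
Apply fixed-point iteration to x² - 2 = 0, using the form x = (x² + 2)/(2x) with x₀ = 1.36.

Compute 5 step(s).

Equation: x² - 2 = 0
Fixed-point form: x = (x² + 2)/(2x)
x₀ = 1.36

x_1 = g(1.360000) = 1.415294
x_2 = g(1.415294) = 1.414214
x_3 = g(1.414214) = 1.414214
x_4 = g(1.414214) = 1.414214
x_5 = g(1.414214) = 1.414214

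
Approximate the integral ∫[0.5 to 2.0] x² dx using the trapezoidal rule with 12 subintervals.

f(x) = x²
a = 0.5, b = 2.0, n = 12
h = (b - a)/n = 0.125000

Trapezoidal rule: (h/2)[f(x₀) + 2f(x₁) + 2f(x₂) + ... + f(xₙ)]

x_0 = 0.5000, f(x_0) = 0.250000, coefficient = 1
x_1 = 0.6250, f(x_1) = 0.390625, coefficient = 2
x_2 = 0.7500, f(x_2) = 0.562500, coefficient = 2
x_3 = 0.8750, f(x_3) = 0.765625, coefficient = 2
x_4 = 1.0000, f(x_4) = 1.000000, coefficient = 2
x_5 = 1.1250, f(x_5) = 1.265625, coefficient = 2
x_6 = 1.2500, f(x_6) = 1.562500, coefficient = 2
x_7 = 1.3750, f(x_7) = 1.890625, coefficient = 2
x_8 = 1.5000, f(x_8) = 2.250000, coefficient = 2
x_9 = 1.6250, f(x_9) = 2.640625, coefficient = 2
x_10 = 1.7500, f(x_10) = 3.062500, coefficient = 2
x_11 = 1.8750, f(x_11) = 3.515625, coefficient = 2
x_12 = 2.0000, f(x_12) = 4.000000, coefficient = 1

I ≈ (0.125000/2) × 42.062500 = 2.628906
Exact value: 2.625000
Error: 0.003906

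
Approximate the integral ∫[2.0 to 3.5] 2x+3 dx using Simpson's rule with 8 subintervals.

f(x) = 2x+3
a = 2.0, b = 3.5, n = 8
h = (b - a)/n = 0.187500

Simpson's rule: (h/3)[f(x₀) + 4f(x₁) + 2f(x₂) + ... + f(xₙ)]

x_0 = 2.0000, f(x_0) = 7.000000, coefficient = 1
x_1 = 2.1875, f(x_1) = 7.375000, coefficient = 4
x_2 = 2.3750, f(x_2) = 7.750000, coefficient = 2
x_3 = 2.5625, f(x_3) = 8.125000, coefficient = 4
x_4 = 2.7500, f(x_4) = 8.500000, coefficient = 2
x_5 = 2.9375, f(x_5) = 8.875000, coefficient = 4
x_6 = 3.1250, f(x_6) = 9.250000, coefficient = 2
x_7 = 3.3125, f(x_7) = 9.625000, coefficient = 4
x_8 = 3.5000, f(x_8) = 10.000000, coefficient = 1

I ≈ (0.187500/3) × 204.000000 = 12.750000
Exact value: 12.750000
Error: 0.000000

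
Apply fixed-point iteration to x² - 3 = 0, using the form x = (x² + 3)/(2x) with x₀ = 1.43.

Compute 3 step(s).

Equation: x² - 3 = 0
Fixed-point form: x = (x² + 3)/(2x)
x₀ = 1.43

x_1 = g(1.430000) = 1.763951
x_2 = g(1.763951) = 1.732339
x_3 = g(1.732339) = 1.732051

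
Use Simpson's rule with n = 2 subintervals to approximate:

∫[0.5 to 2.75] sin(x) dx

f(x) = sin(x)
a = 0.5, b = 2.75, n = 2
h = (b - a)/n = 1.125000

Simpson's rule: (h/3)[f(x₀) + 4f(x₁) + 2f(x₂) + ... + f(xₙ)]

x_0 = 0.5000, f(x_0) = 0.479426, coefficient = 1
x_1 = 1.6250, f(x_1) = 0.998531, coefficient = 4
x_2 = 2.7500, f(x_2) = 0.381661, coefficient = 1

I ≈ (1.125000/3) × 4.855212 = 1.820704
Exact value: 1.801885
Error: 0.018820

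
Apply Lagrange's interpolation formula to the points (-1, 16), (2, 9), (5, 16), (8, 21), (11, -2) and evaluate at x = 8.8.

Lagrange interpolation formula:
P(x) = Σ yᵢ × Lᵢ(x)
where Lᵢ(x) = Π_{j≠i} (x - xⱼ)/(xᵢ - xⱼ)

L_0(8.8) = (8.8 - 2)/(-1 - 2) × (8.8 - 5)/(-1 - 5) × (8.8 - 8)/(-1 - 8) × (8.8 - 11)/(-1 - 11) = -0.023394
L_1(8.8) = (8.8 - (-1))/(2 - (-1)) × (8.8 - 5)/(2 - 5) × (8.8 - 8)/(2 - 8) × (8.8 - 11)/(2 - 11) = 0.134861
L_2(8.8) = (8.8 - (-1))/(5 - (-1)) × (8.8 - 2)/(5 - 2) × (8.8 - 8)/(5 - 8) × (8.8 - 11)/(5 - 11) = -0.361995
L_3(8.8) = (8.8 - (-1))/(8 - (-1)) × (8.8 - 2)/(8 - 2) × (8.8 - 5)/(8 - 5) × (8.8 - 11)/(8 - 11) = 1.146318
L_4(8.8) = (8.8 - (-1))/(11 - (-1)) × (8.8 - 2)/(11 - 2) × (8.8 - 5)/(11 - 5) × (8.8 - 8)/(11 - 8) = 0.104211

P(8.8) = 16×L_0(8.8) + 9×L_1(8.8) + 16×L_2(8.8) + 21×L_3(8.8) + (-2)×L_4(8.8)
P(8.8) = 18.911770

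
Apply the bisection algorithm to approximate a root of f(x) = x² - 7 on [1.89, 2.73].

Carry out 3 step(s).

f(x) = x² - 7
Initial interval: [1.89, 2.73]

Iteration 1:
  c_1 = (1.890000 + 2.730000)/2 = 2.310000
  f(c_1) = f(2.310000) = -1.663900
  f(a) × f(c) ≥ 0, new interval: [2.310000, 2.730000]
Iteration 2:
  c_2 = (2.310000 + 2.730000)/2 = 2.520000
  f(c_2) = f(2.520000) = -0.649600
  f(a) × f(c) ≥ 0, new interval: [2.520000, 2.730000]
Iteration 3:
  c_3 = (2.520000 + 2.730000)/2 = 2.625000
  f(c_3) = f(2.625000) = -0.109375
  f(a) × f(c) ≥ 0, new interval: [2.625000, 2.730000]

After 3 iteration(s), the approximation is c_3 = 2.625000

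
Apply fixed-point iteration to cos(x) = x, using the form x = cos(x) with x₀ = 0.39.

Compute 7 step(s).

Equation: cos(x) = x
Fixed-point form: x = cos(x)
x₀ = 0.39

x_1 = g(0.390000) = 0.924909
x_2 = g(0.924909) = 0.601907
x_3 = g(0.601907) = 0.824257
x_4 = g(0.824257) = 0.679102
x_5 = g(0.679102) = 0.778137
x_6 = g(0.778137) = 0.712223
x_7 = g(0.712223) = 0.756911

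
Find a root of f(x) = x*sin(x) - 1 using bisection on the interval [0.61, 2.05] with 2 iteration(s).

f(x) = x*sin(x) - 1
Initial interval: [0.61, 2.05]

Iteration 1:
  c_1 = (0.610000 + 2.050000)/2 = 1.330000
  f(c_1) = f(1.330000) = 0.291627
  f(a) × f(c) < 0, new interval: [0.610000, 1.330000]
Iteration 2:
  c_2 = (0.610000 + 1.330000)/2 = 0.970000
  f(c_2) = f(0.970000) = -0.199861
  f(a) × f(c) ≥ 0, new interval: [0.970000, 1.330000]

After 2 iteration(s), the approximation is c_2 = 0.970000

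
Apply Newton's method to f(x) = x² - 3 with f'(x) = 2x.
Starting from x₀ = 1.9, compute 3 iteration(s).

f(x) = x² - 3
f'(x) = 2x
x₀ = 1.9

Newton-Raphson formula: x_{n+1} = x_n - f(x_n)/f'(x_n)

Iteration 1:
  f(1.900000) = 0.610000
  f'(1.900000) = 3.800000
  x_1 = 1.900000 - 0.610000/3.800000 = 1.739474
Iteration 2:
  f(1.739474) = 0.025769
  f'(1.739474) = 3.478947
  x_2 = 1.739474 - 0.025769/3.478947 = 1.732067
Iteration 3:
  f(1.732067) = 0.000055
  f'(1.732067) = 3.464133
  x_3 = 1.732067 - 0.000055/3.464133 = 1.732051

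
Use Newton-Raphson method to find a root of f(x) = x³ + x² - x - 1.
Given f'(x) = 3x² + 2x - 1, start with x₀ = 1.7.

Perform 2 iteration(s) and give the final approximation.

f(x) = x³ + x² - x - 1
f'(x) = 3x² + 2x - 1
x₀ = 1.7

Newton-Raphson formula: x_{n+1} = x_n - f(x_n)/f'(x_n)

Iteration 1:
  f(1.700000) = 5.103000
  f'(1.700000) = 11.070000
  x_1 = 1.700000 - 5.103000/11.070000 = 1.239024
Iteration 2:
  f(1.239024) = 1.198284
  f'(1.239024) = 6.083593
  x_2 = 1.239024 - 1.198284/6.083593 = 1.042055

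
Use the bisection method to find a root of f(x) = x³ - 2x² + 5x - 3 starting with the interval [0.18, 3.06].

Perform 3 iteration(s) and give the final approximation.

f(x) = x³ - 2x² + 5x - 3
Initial interval: [0.18, 3.06]

Iteration 1:
  c_1 = (0.180000 + 3.060000)/2 = 1.620000
  f(c_1) = f(1.620000) = 4.102728
  f(a) × f(c) < 0, new interval: [0.180000, 1.620000]
Iteration 2:
  c_2 = (0.180000 + 1.620000)/2 = 0.900000
  f(c_2) = f(0.900000) = 0.609000
  f(a) × f(c) < 0, new interval: [0.180000, 0.900000]
Iteration 3:
  c_3 = (0.180000 + 0.900000)/2 = 0.540000
  f(c_3) = f(0.540000) = -0.725736
  f(a) × f(c) ≥ 0, new interval: [0.540000, 0.900000]

After 3 iteration(s), the approximation is c_3 = 0.540000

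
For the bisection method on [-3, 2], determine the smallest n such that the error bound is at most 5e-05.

We need (b-a)/2^n ≤ 5e-05
(2 - (-3))/2^n ≤ 5e-05
5/2^n ≤ 5e-05
2^n ≥ 100000
n ≥ log₂(100000) = 16.61
n ≥ 17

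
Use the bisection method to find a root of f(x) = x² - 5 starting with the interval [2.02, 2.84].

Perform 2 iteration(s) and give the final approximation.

f(x) = x² - 5
Initial interval: [2.02, 2.84]

Iteration 1:
  c_1 = (2.020000 + 2.840000)/2 = 2.430000
  f(c_1) = f(2.430000) = 0.904900
  f(a) × f(c) < 0, new interval: [2.020000, 2.430000]
Iteration 2:
  c_2 = (2.020000 + 2.430000)/2 = 2.225000
  f(c_2) = f(2.225000) = -0.049375
  f(a) × f(c) ≥ 0, new interval: [2.225000, 2.430000]

After 2 iteration(s), the approximation is c_2 = 2.225000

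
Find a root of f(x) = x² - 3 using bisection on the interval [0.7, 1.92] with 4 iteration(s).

f(x) = x² - 3
Initial interval: [0.7, 1.92]

Iteration 1:
  c_1 = (0.700000 + 1.920000)/2 = 1.310000
  f(c_1) = f(1.310000) = -1.283900
  f(a) × f(c) ≥ 0, new interval: [1.310000, 1.920000]
Iteration 2:
  c_2 = (1.310000 + 1.920000)/2 = 1.615000
  f(c_2) = f(1.615000) = -0.391775
  f(a) × f(c) ≥ 0, new interval: [1.615000, 1.920000]
Iteration 3:
  c_3 = (1.615000 + 1.920000)/2 = 1.767500
  f(c_3) = f(1.767500) = 0.124056
  f(a) × f(c) < 0, new interval: [1.615000, 1.767500]
Iteration 4:
  c_4 = (1.615000 + 1.767500)/2 = 1.691250
  f(c_4) = f(1.691250) = -0.139673
  f(a) × f(c) ≥ 0, new interval: [1.691250, 1.767500]

After 4 iteration(s), the approximation is c_4 = 1.691250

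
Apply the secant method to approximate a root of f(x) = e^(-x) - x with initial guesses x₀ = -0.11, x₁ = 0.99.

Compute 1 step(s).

f(x) = e^(-x) - x
x₀ = -0.11, x₁ = 0.99

Secant formula: x_{n+1} = x_n - f(x_n)(x_n - x_{n-1})/(f(x_n) - f(x_{n-1}))

Iteration 1:
  f(-0.110000) = 1.226278
  f(0.990000) = -0.618423
  x_2 = 0.990000 - (-0.618423)×(0.990000 - (-0.110000))/(-0.618423 - 1.226278)
       = 0.621233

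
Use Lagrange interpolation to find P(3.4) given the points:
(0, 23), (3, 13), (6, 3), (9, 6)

Lagrange interpolation formula:
P(x) = Σ yᵢ × Lᵢ(x)
where Lᵢ(x) = Π_{j≠i} (x - xⱼ)/(xᵢ - xⱼ)

L_0(3.4) = (3.4 - 3)/(0 - 3) × (3.4 - 6)/(0 - 6) × (3.4 - 9)/(0 - 9) = -0.035951
L_1(3.4) = (3.4 - 0)/(3 - 0) × (3.4 - 6)/(3 - 6) × (3.4 - 9)/(3 - 9) = 0.916741
L_2(3.4) = (3.4 - 0)/(6 - 0) × (3.4 - 3)/(6 - 3) × (3.4 - 9)/(6 - 9) = 0.141037
L_3(3.4) = (3.4 - 0)/(9 - 0) × (3.4 - 3)/(9 - 3) × (3.4 - 6)/(9 - 6) = -0.021827

P(3.4) = 23×L_0(3.4) + 13×L_1(3.4) + 3×L_2(3.4) + 6×L_3(3.4)
P(3.4) = 11.382914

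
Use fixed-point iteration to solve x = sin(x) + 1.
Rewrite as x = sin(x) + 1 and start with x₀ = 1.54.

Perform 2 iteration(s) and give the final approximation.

Equation: x = sin(x) + 1
Fixed-point form: x = sin(x) + 1
x₀ = 1.54

x_1 = g(1.540000) = 1.999526
x_2 = g(1.999526) = 1.909495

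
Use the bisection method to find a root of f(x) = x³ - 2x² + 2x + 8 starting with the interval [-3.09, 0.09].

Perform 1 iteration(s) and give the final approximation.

f(x) = x³ - 2x² + 2x + 8
Initial interval: [-3.09, 0.09]

Iteration 1:
  c_1 = (-3.090000 + 0.090000)/2 = -1.500000
  f(c_1) = f(-1.500000) = -2.875000
  f(a) × f(c) ≥ 0, new interval: [-1.500000, 0.090000]

After 1 iteration(s), the approximation is c_1 = -1.500000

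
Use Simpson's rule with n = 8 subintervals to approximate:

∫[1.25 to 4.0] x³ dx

f(x) = x³
a = 1.25, b = 4.0, n = 8
h = (b - a)/n = 0.343750

Simpson's rule: (h/3)[f(x₀) + 4f(x₁) + 2f(x₂) + ... + f(xₙ)]

x_0 = 1.2500, f(x_0) = 1.953125, coefficient = 1
x_1 = 1.5938, f(x_1) = 4.048187, coefficient = 4
x_2 = 1.9375, f(x_2) = 7.273193, coefficient = 2
x_3 = 2.2812, f(x_3) = 11.871857, coefficient = 4
x_4 = 2.6250, f(x_4) = 18.087891, coefficient = 2
x_5 = 2.9688, f(x_5) = 26.165009, coefficient = 4
x_6 = 3.3125, f(x_6) = 36.346924, coefficient = 2
x_7 = 3.6562, f(x_7) = 48.877350, coefficient = 4
x_8 = 4.0000, f(x_8) = 64.000000, coefficient = 1

I ≈ (0.343750/3) × 553.218750 = 63.389648
Exact value: 63.389648
Error: 0.000000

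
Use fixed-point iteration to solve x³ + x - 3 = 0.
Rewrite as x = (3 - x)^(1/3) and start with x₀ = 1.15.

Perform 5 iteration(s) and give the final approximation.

Equation: x³ + x - 3 = 0
Fixed-point form: x = (3 - x)^(1/3)
x₀ = 1.15

x_1 = g(1.150000) = 1.227601
x_2 = g(1.227601) = 1.210191
x_3 = g(1.210191) = 1.214140
x_4 = g(1.214140) = 1.213247
x_5 = g(1.213247) = 1.213449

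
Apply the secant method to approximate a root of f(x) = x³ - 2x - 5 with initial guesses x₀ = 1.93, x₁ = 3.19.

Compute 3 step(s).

f(x) = x³ - 2x - 5
x₀ = 1.93, x₁ = 3.19

Secant formula: x_{n+1} = x_n - f(x_n)(x_n - x_{n-1})/(f(x_n) - f(x_{n-1}))

Iteration 1:
  f(1.930000) = -1.670943
  f(3.190000) = 21.081759
  x_2 = 3.190000 - 21.081759×(3.190000 - 1.930000)/(21.081759 - (-1.670943))
       = 2.022534
Iteration 2:
  f(3.190000) = 21.081759
  f(2.022534) = -0.771607
  x_3 = 2.022534 - (-0.771607)×(2.022534 - 3.190000)/(-0.771607 - 21.081759)
       = 2.063755
Iteration 3:
  f(2.022534) = -0.771607
  f(2.063755) = -0.337804
  x_4 = 2.063755 - (-0.337804)×(2.063755 - 2.022534)/(-0.337804 - (-0.771607))
       = 2.095854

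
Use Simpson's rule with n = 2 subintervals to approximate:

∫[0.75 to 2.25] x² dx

f(x) = x²
a = 0.75, b = 2.25, n = 2
h = (b - a)/n = 0.750000

Simpson's rule: (h/3)[f(x₀) + 4f(x₁) + 2f(x₂) + ... + f(xₙ)]

x_0 = 0.7500, f(x_0) = 0.562500, coefficient = 1
x_1 = 1.5000, f(x_1) = 2.250000, coefficient = 4
x_2 = 2.2500, f(x_2) = 5.062500, coefficient = 1

I ≈ (0.750000/3) × 14.625000 = 3.656250
Exact value: 3.656250
Error: 0.000000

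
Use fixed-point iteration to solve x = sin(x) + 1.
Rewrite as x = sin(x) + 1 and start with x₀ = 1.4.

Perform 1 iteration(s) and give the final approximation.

Equation: x = sin(x) + 1
Fixed-point form: x = sin(x) + 1
x₀ = 1.4

x_1 = g(1.400000) = 1.985450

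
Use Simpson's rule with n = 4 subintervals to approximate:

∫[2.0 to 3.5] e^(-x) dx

f(x) = e^(-x)
a = 2.0, b = 3.5, n = 4
h = (b - a)/n = 0.375000

Simpson's rule: (h/3)[f(x₀) + 4f(x₁) + 2f(x₂) + ... + f(xₙ)]

x_0 = 2.0000, f(x_0) = 0.135335, coefficient = 1
x_1 = 2.3750, f(x_1) = 0.093014, coefficient = 4
x_2 = 2.7500, f(x_2) = 0.063928, coefficient = 2
x_3 = 3.1250, f(x_3) = 0.043937, coefficient = 4
x_4 = 3.5000, f(x_4) = 0.030197, coefficient = 1

I ≈ (0.375000/3) × 0.841194 = 0.105149
Exact value: 0.105138
Error: 0.000011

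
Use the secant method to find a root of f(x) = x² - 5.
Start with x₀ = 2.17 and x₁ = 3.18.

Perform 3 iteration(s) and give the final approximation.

f(x) = x² - 5
x₀ = 2.17, x₁ = 3.18

Secant formula: x_{n+1} = x_n - f(x_n)(x_n - x_{n-1})/(f(x_n) - f(x_{n-1}))

Iteration 1:
  f(2.170000) = -0.291100
  f(3.180000) = 5.112400
  x_2 = 3.180000 - 5.112400×(3.180000 - 2.170000)/(5.112400 - (-0.291100))
       = 2.224411
Iteration 2:
  f(3.180000) = 5.112400
  f(2.224411) = -0.051995
  x_3 = 2.224411 - (-0.051995)×(2.224411 - 3.180000)/(-0.051995 - 5.112400)
       = 2.234032
Iteration 3:
  f(2.224411) = -0.051995
  f(2.234032) = -0.009101
  x_4 = 2.234032 - (-0.009101)×(2.234032 - 2.224411)/(-0.009101 - (-0.051995))
       = 2.236073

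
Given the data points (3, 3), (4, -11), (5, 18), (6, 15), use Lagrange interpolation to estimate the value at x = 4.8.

Lagrange interpolation formula:
P(x) = Σ yᵢ × Lᵢ(x)
where Lᵢ(x) = Π_{j≠i} (x - xⱼ)/(xᵢ - xⱼ)

L_0(4.8) = (4.8 - 4)/(3 - 4) × (4.8 - 5)/(3 - 5) × (4.8 - 6)/(3 - 6) = -0.032000
L_1(4.8) = (4.8 - 3)/(4 - 3) × (4.8 - 5)/(4 - 5) × (4.8 - 6)/(4 - 6) = 0.216000
L_2(4.8) = (4.8 - 3)/(5 - 3) × (4.8 - 4)/(5 - 4) × (4.8 - 6)/(5 - 6) = 0.864000
L_3(4.8) = (4.8 - 3)/(6 - 3) × (4.8 - 4)/(6 - 4) × (4.8 - 5)/(6 - 5) = -0.048000

P(4.8) = 3×L_0(4.8) + (-11)×L_1(4.8) + 18×L_2(4.8) + 15×L_3(4.8)
P(4.8) = 12.360000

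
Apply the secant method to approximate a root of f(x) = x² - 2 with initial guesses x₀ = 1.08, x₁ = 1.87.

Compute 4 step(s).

f(x) = x² - 2
x₀ = 1.08, x₁ = 1.87

Secant formula: x_{n+1} = x_n - f(x_n)(x_n - x_{n-1})/(f(x_n) - f(x_{n-1}))

Iteration 1:
  f(1.080000) = -0.833600
  f(1.870000) = 1.496900
  x_2 = 1.870000 - 1.496900×(1.870000 - 1.080000)/(1.496900 - (-0.833600))
       = 1.362576
Iteration 2:
  f(1.870000) = 1.496900
  f(1.362576) = -0.143386
  x_3 = 1.362576 - (-0.143386)×(1.362576 - 1.870000)/(-0.143386 - 1.496900)
       = 1.406933
Iteration 3:
  f(1.362576) = -0.143386
  f(1.406933) = -0.020540
  x_4 = 1.406933 - (-0.020540)×(1.406933 - 1.362576)/(-0.020540 - (-0.143386))
       = 1.414349
Iteration 4:
  f(1.406933) = -0.020540
  f(1.414349) = 0.000384
  x_5 = 1.414349 - 0.000384×(1.414349 - 1.406933)/(0.000384 - (-0.020540))
       = 1.414213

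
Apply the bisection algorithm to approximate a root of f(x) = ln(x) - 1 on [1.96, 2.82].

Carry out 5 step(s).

f(x) = ln(x) - 1
Initial interval: [1.96, 2.82]

Iteration 1:
  c_1 = (1.960000 + 2.820000)/2 = 2.390000
  f(c_1) = f(2.390000) = -0.128707
  f(a) × f(c) ≥ 0, new interval: [2.390000, 2.820000]
Iteration 2:
  c_2 = (2.390000 + 2.820000)/2 = 2.605000
  f(c_2) = f(2.605000) = -0.042567
  f(a) × f(c) ≥ 0, new interval: [2.605000, 2.820000]
Iteration 3:
  c_3 = (2.605000 + 2.820000)/2 = 2.712500
  f(c_3) = f(2.712500) = -0.002129
  f(a) × f(c) ≥ 0, new interval: [2.712500, 2.820000]
Iteration 4:
  c_4 = (2.712500 + 2.820000)/2 = 2.766250
  f(c_4) = f(2.766250) = 0.017493
  f(a) × f(c) < 0, new interval: [2.712500, 2.766250]
Iteration 5:
  c_5 = (2.712500 + 2.766250)/2 = 2.739375
  f(c_5) = f(2.739375) = 0.007730
  f(a) × f(c) < 0, new interval: [2.712500, 2.739375]

After 5 iteration(s), the approximation is c_5 = 2.739375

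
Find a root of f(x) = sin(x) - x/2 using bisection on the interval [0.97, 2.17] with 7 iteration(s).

f(x) = sin(x) - x/2
Initial interval: [0.97, 2.17]

Iteration 1:
  c_1 = (0.970000 + 2.170000)/2 = 1.570000
  f(c_1) = f(1.570000) = 0.215000
  f(a) × f(c) ≥ 0, new interval: [1.570000, 2.170000]
Iteration 2:
  c_2 = (1.570000 + 2.170000)/2 = 1.870000
  f(c_2) = f(1.870000) = 0.020572
  f(a) × f(c) ≥ 0, new interval: [1.870000, 2.170000]
Iteration 3:
  c_3 = (1.870000 + 2.170000)/2 = 2.020000
  f(c_3) = f(2.020000) = -0.109207
  f(a) × f(c) < 0, new interval: [1.870000, 2.020000]
Iteration 4:
  c_4 = (1.870000 + 2.020000)/2 = 1.945000
  f(c_4) = f(1.945000) = -0.041701
  f(a) × f(c) < 0, new interval: [1.870000, 1.945000]
Iteration 5:
  c_5 = (1.870000 + 1.945000)/2 = 1.907500
  f(c_5) = f(1.907500) = -0.009901
  f(a) × f(c) < 0, new interval: [1.870000, 1.907500]
Iteration 6:
  c_6 = (1.870000 + 1.907500)/2 = 1.888750
  f(c_6) = f(1.888750) = 0.005502
  f(a) × f(c) ≥ 0, new interval: [1.888750, 1.907500]
Iteration 7:
  c_7 = (1.888750 + 1.907500)/2 = 1.898125
  f(c_7) = f(1.898125) = -0.002158
  f(a) × f(c) < 0, new interval: [1.888750, 1.898125]

After 7 iteration(s), the approximation is c_7 = 1.898125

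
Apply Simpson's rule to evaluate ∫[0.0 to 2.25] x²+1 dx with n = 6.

f(x) = x²+1
a = 0.0, b = 2.25, n = 6
h = (b - a)/n = 0.375000

Simpson's rule: (h/3)[f(x₀) + 4f(x₁) + 2f(x₂) + ... + f(xₙ)]

x_0 = 0.0000, f(x_0) = 1.000000, coefficient = 1
x_1 = 0.3750, f(x_1) = 1.140625, coefficient = 4
x_2 = 0.7500, f(x_2) = 1.562500, coefficient = 2
x_3 = 1.1250, f(x_3) = 2.265625, coefficient = 4
x_4 = 1.5000, f(x_4) = 3.250000, coefficient = 2
x_5 = 1.8750, f(x_5) = 4.515625, coefficient = 4
x_6 = 2.2500, f(x_6) = 6.062500, coefficient = 1

I ≈ (0.375000/3) × 48.375000 = 6.046875
Exact value: 6.046875
Error: 0.000000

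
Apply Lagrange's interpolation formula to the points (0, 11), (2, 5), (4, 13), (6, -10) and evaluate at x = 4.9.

Lagrange interpolation formula:
P(x) = Σ yᵢ × Lᵢ(x)
where Lᵢ(x) = Π_{j≠i} (x - xⱼ)/(xᵢ - xⱼ)

L_0(4.9) = (4.9 - 2)/(0 - 2) × (4.9 - 4)/(0 - 4) × (4.9 - 6)/(0 - 6) = 0.059813
L_1(4.9) = (4.9 - 0)/(2 - 0) × (4.9 - 4)/(2 - 4) × (4.9 - 6)/(2 - 6) = -0.303188
L_2(4.9) = (4.9 - 0)/(4 - 0) × (4.9 - 2)/(4 - 2) × (4.9 - 6)/(4 - 6) = 0.976937
L_3(4.9) = (4.9 - 0)/(6 - 0) × (4.9 - 2)/(6 - 2) × (4.9 - 4)/(6 - 4) = 0.266438

P(4.9) = 11×L_0(4.9) + 5×L_1(4.9) + 13×L_2(4.9) + (-10)×L_3(4.9)
P(4.9) = 9.177812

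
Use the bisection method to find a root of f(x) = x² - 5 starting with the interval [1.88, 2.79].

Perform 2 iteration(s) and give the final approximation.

f(x) = x² - 5
Initial interval: [1.88, 2.79]

Iteration 1:
  c_1 = (1.880000 + 2.790000)/2 = 2.335000
  f(c_1) = f(2.335000) = 0.452225
  f(a) × f(c) < 0, new interval: [1.880000, 2.335000]
Iteration 2:
  c_2 = (1.880000 + 2.335000)/2 = 2.107500
  f(c_2) = f(2.107500) = -0.558444
  f(a) × f(c) ≥ 0, new interval: [2.107500, 2.335000]

After 2 iteration(s), the approximation is c_2 = 2.107500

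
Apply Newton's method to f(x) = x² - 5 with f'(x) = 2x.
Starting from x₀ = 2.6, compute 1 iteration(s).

f(x) = x² - 5
f'(x) = 2x
x₀ = 2.6

Newton-Raphson formula: x_{n+1} = x_n - f(x_n)/f'(x_n)

Iteration 1:
  f(2.600000) = 1.760000
  f'(2.600000) = 5.200000
  x_1 = 2.600000 - 1.760000/5.200000 = 2.261538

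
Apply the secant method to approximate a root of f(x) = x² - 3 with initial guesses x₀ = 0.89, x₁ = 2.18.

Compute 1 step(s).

f(x) = x² - 3
x₀ = 0.89, x₁ = 2.18

Secant formula: x_{n+1} = x_n - f(x_n)(x_n - x_{n-1})/(f(x_n) - f(x_{n-1}))

Iteration 1:
  f(0.890000) = -2.207900
  f(2.180000) = 1.752400
  x_2 = 2.180000 - 1.752400×(2.180000 - 0.890000)/(1.752400 - (-2.207900))
       = 1.609186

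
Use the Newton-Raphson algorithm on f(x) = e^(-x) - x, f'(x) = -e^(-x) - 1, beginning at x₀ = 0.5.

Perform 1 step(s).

f(x) = e^(-x) - x
f'(x) = -e^(-x) - 1
x₀ = 0.5

Newton-Raphson formula: x_{n+1} = x_n - f(x_n)/f'(x_n)

Iteration 1:
  f(0.500000) = 0.106531
  f'(0.500000) = -1.606531
  x_1 = 0.500000 - 0.106531/(-1.606531) = 0.566311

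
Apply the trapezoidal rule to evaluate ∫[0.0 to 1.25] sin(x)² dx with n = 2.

f(x) = sin(x)²
a = 0.0, b = 1.25, n = 2
h = (b - a)/n = 0.625000

Trapezoidal rule: (h/2)[f(x₀) + 2f(x₁) + 2f(x₂) + ... + f(xₙ)]

x_0 = 0.0000, f(x_0) = 0.000000, coefficient = 1
x_1 = 0.6250, f(x_1) = 0.342339, coefficient = 2
x_2 = 1.2500, f(x_2) = 0.900572, coefficient = 1

I ≈ (0.625000/2) × 1.585249 = 0.495390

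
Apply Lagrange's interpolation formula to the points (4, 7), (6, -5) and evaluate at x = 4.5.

Lagrange interpolation formula:
P(x) = Σ yᵢ × Lᵢ(x)
where Lᵢ(x) = Π_{j≠i} (x - xⱼ)/(xᵢ - xⱼ)

L_0(4.5) = (4.5 - 6)/(4 - 6) = 0.750000
L_1(4.5) = (4.5 - 4)/(6 - 4) = 0.250000

P(4.5) = 7×L_0(4.5) + (-5)×L_1(4.5)
P(4.5) = 4.000000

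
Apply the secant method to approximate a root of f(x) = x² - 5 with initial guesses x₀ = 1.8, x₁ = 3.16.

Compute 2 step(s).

f(x) = x² - 5
x₀ = 1.8, x₁ = 3.16

Secant formula: x_{n+1} = x_n - f(x_n)(x_n - x_{n-1})/(f(x_n) - f(x_{n-1}))

Iteration 1:
  f(1.800000) = -1.760000
  f(3.160000) = 4.985600
  x_2 = 3.160000 - 4.985600×(3.160000 - 1.800000)/(4.985600 - (-1.760000))
       = 2.154839
Iteration 2:
  f(3.160000) = 4.985600
  f(2.154839) = -0.356670
  x_3 = 2.154839 - (-0.356670)×(2.154839 - 3.160000)/(-0.356670 - 4.985600)
       = 2.221947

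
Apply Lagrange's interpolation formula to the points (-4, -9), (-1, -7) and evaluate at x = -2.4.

Lagrange interpolation formula:
P(x) = Σ yᵢ × Lᵢ(x)
where Lᵢ(x) = Π_{j≠i} (x - xⱼ)/(xᵢ - xⱼ)

L_0(-2.4) = (-2.4 - (-1))/(-4 - (-1)) = 0.466667
L_1(-2.4) = (-2.4 - (-4))/(-1 - (-4)) = 0.533333

P(-2.4) = (-9)×L_0(-2.4) + (-7)×L_1(-2.4)
P(-2.4) = -7.933333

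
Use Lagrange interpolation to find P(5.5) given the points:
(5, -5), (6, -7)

Lagrange interpolation formula:
P(x) = Σ yᵢ × Lᵢ(x)
where Lᵢ(x) = Π_{j≠i} (x - xⱼ)/(xᵢ - xⱼ)

L_0(5.5) = (5.5 - 6)/(5 - 6) = 0.500000
L_1(5.5) = (5.5 - 5)/(6 - 5) = 0.500000

P(5.5) = (-5)×L_0(5.5) + (-7)×L_1(5.5)
P(5.5) = -6.000000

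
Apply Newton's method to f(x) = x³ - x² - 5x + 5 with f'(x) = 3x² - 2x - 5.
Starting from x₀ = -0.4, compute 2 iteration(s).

f(x) = x³ - x² - 5x + 5
f'(x) = 3x² - 2x - 5
x₀ = -0.4

Newton-Raphson formula: x_{n+1} = x_n - f(x_n)/f'(x_n)

Iteration 1:
  f(-0.400000) = 6.776000
  f'(-0.400000) = -3.720000
  x_1 = -0.400000 - 6.776000/(-3.720000) = 1.421505
Iteration 2:
  f(1.421505) = -1.255800
  f'(1.421505) = -1.780978
  x_2 = 1.421505 - (-1.255800)/(-1.780978) = 0.716387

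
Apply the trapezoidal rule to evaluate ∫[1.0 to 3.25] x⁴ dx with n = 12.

f(x) = x⁴
a = 1.0, b = 3.25, n = 12
h = (b - a)/n = 0.187500

Trapezoidal rule: (h/2)[f(x₀) + 2f(x₁) + 2f(x₂) + ... + f(xₙ)]

x_0 = 1.0000, f(x_0) = 1.000000, coefficient = 1
x_1 = 1.1875, f(x_1) = 1.988541, coefficient = 2
x_2 = 1.3750, f(x_2) = 3.574463, coefficient = 2
x_3 = 1.5625, f(x_3) = 5.960464, coefficient = 2
x_4 = 1.7500, f(x_4) = 9.378906, coefficient = 2
x_5 = 1.9375, f(x_5) = 14.091812, coefficient = 2
x_6 = 2.1250, f(x_6) = 20.390869, coefficient = 2
x_7 = 2.3125, f(x_7) = 28.597427, coefficient = 2
x_8 = 2.5000, f(x_8) = 39.062500, coefficient = 2
x_9 = 2.6875, f(x_9) = 52.166763, coefficient = 2
x_10 = 2.8750, f(x_10) = 68.320557, coefficient = 2
x_11 = 3.0625, f(x_11) = 87.963882, coefficient = 2
x_12 = 3.2500, f(x_12) = 111.566406, coefficient = 1

I ≈ (0.187500/2) × 775.558777 = 72.708635
Exact value: 72.318164
Error: 0.390471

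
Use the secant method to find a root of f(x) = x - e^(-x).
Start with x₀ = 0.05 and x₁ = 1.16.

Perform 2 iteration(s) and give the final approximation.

f(x) = x - e^(-x)
x₀ = 0.05, x₁ = 1.16

Secant formula: x_{n+1} = x_n - f(x_n)(x_n - x_{n-1})/(f(x_n) - f(x_{n-1}))

Iteration 1:
  f(0.050000) = -0.901229
  f(1.160000) = 0.846514
  x_2 = 1.160000 - 0.846514×(1.160000 - 0.050000)/(0.846514 - (-0.901229))
       = 0.622375
Iteration 2:
  f(1.160000) = 0.846514
  f(0.622375) = 0.085707
  x_3 = 0.622375 - 0.085707×(0.622375 - 1.160000)/(0.085707 - 0.846514)
       = 0.561810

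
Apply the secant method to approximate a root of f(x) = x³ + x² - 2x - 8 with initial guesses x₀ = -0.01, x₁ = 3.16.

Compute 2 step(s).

f(x) = x³ + x² - 2x - 8
x₀ = -0.01, x₁ = 3.16

Secant formula: x_{n+1} = x_n - f(x_n)(x_n - x_{n-1})/(f(x_n) - f(x_{n-1}))

Iteration 1:
  f(-0.010000) = -7.979901
  f(3.160000) = 27.220096
  x_2 = 3.160000 - 27.220096×(3.160000 - (-0.010000))/(27.220096 - (-7.979901))
       = 0.708645
Iteration 2:
  f(3.160000) = 27.220096
  f(0.708645) = -8.559247
  x_3 = 0.708645 - (-8.559247)×(0.708645 - 3.160000)/(-8.559247 - 27.220096)
       = 1.295066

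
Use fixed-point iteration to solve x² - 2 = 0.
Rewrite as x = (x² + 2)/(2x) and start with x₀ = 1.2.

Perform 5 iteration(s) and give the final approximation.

Equation: x² - 2 = 0
Fixed-point form: x = (x² + 2)/(2x)
x₀ = 1.2

x_1 = g(1.200000) = 1.433333
x_2 = g(1.433333) = 1.414341
x_3 = g(1.414341) = 1.414214
x_4 = g(1.414214) = 1.414214
x_5 = g(1.414214) = 1.414214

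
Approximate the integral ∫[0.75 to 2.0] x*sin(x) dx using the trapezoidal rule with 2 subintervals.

f(x) = x*sin(x)
a = 0.75, b = 2.0, n = 2
h = (b - a)/n = 0.625000

Trapezoidal rule: (h/2)[f(x₀) + 2f(x₁) + 2f(x₂) + ... + f(xₙ)]

x_0 = 0.7500, f(x_0) = 0.511229, coefficient = 1
x_1 = 1.3750, f(x_1) = 1.348728, coefficient = 2
x_2 = 2.0000, f(x_2) = 1.818595, coefficient = 1

I ≈ (0.625000/2) × 5.027280 = 1.571025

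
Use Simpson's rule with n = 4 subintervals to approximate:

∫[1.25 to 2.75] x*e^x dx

f(x) = x*e^x
a = 1.25, b = 2.75, n = 4
h = (b - a)/n = 0.375000

Simpson's rule: (h/3)[f(x₀) + 4f(x₁) + 2f(x₂) + ... + f(xₙ)]

x_0 = 1.2500, f(x_0) = 4.362929, coefficient = 1
x_1 = 1.6250, f(x_1) = 8.252431, coefficient = 4
x_2 = 2.0000, f(x_2) = 14.778112, coefficient = 2
x_3 = 2.3750, f(x_3) = 25.533656, coefficient = 4
x_4 = 2.7500, f(x_4) = 43.017238, coefficient = 1

I ≈ (0.375000/3) × 212.080740 = 26.510092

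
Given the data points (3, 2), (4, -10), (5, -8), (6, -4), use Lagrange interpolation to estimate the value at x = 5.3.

Lagrange interpolation formula:
P(x) = Σ yᵢ × Lᵢ(x)
where Lᵢ(x) = Π_{j≠i} (x - xⱼ)/(xᵢ - xⱼ)

L_0(5.3) = (5.3 - 4)/(3 - 4) × (5.3 - 5)/(3 - 5) × (5.3 - 6)/(3 - 6) = 0.045500
L_1(5.3) = (5.3 - 3)/(4 - 3) × (5.3 - 5)/(4 - 5) × (5.3 - 6)/(4 - 6) = -0.241500
L_2(5.3) = (5.3 - 3)/(5 - 3) × (5.3 - 4)/(5 - 4) × (5.3 - 6)/(5 - 6) = 1.046500
L_3(5.3) = (5.3 - 3)/(6 - 3) × (5.3 - 4)/(6 - 4) × (5.3 - 5)/(6 - 5) = 0.149500

P(5.3) = 2×L_0(5.3) + (-10)×L_1(5.3) + (-8)×L_2(5.3) + (-4)×L_3(5.3)
P(5.3) = -6.464000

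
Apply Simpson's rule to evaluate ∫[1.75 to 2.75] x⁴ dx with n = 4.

f(x) = x⁴
a = 1.75, b = 2.75, n = 4
h = (b - a)/n = 0.250000

Simpson's rule: (h/3)[f(x₀) + 4f(x₁) + 2f(x₂) + ... + f(xₙ)]

x_0 = 1.7500, f(x_0) = 9.378906, coefficient = 1
x_1 = 2.0000, f(x_1) = 16.000000, coefficient = 4
x_2 = 2.2500, f(x_2) = 25.628906, coefficient = 2
x_3 = 2.5000, f(x_3) = 39.062500, coefficient = 4
x_4 = 2.7500, f(x_4) = 57.191406, coefficient = 1

I ≈ (0.250000/3) × 338.078125 = 28.173177
Exact value: 28.172656
Error: 0.000521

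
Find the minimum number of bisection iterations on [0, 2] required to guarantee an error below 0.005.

We need (b-a)/2^n ≤ 0.005
(2 - 0)/2^n ≤ 0.005
2/2^n ≤ 0.005
2^n ≥ 400
n ≥ log₂(400) = 8.64
n ≥ 9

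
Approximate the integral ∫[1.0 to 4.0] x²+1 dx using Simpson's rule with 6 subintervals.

f(x) = x²+1
a = 1.0, b = 4.0, n = 6
h = (b - a)/n = 0.500000

Simpson's rule: (h/3)[f(x₀) + 4f(x₁) + 2f(x₂) + ... + f(xₙ)]

x_0 = 1.0000, f(x_0) = 2.000000, coefficient = 1
x_1 = 1.5000, f(x_1) = 3.250000, coefficient = 4
x_2 = 2.0000, f(x_2) = 5.000000, coefficient = 2
x_3 = 2.5000, f(x_3) = 7.250000, coefficient = 4
x_4 = 3.0000, f(x_4) = 10.000000, coefficient = 2
x_5 = 3.5000, f(x_5) = 13.250000, coefficient = 4
x_6 = 4.0000, f(x_6) = 17.000000, coefficient = 1

I ≈ (0.500000/3) × 144.000000 = 24.000000
Exact value: 24.000000
Error: 0.000000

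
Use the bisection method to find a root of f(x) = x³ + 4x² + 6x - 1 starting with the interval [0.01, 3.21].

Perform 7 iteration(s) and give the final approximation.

f(x) = x³ + 4x² + 6x - 1
Initial interval: [0.01, 3.21]

Iteration 1:
  c_1 = (0.010000 + 3.210000)/2 = 1.610000
  f(c_1) = f(1.610000) = 23.201681
  f(a) × f(c) < 0, new interval: [0.010000, 1.610000]
Iteration 2:
  c_2 = (0.010000 + 1.610000)/2 = 0.810000
  f(c_2) = f(0.810000) = 7.015841
  f(a) × f(c) < 0, new interval: [0.010000, 0.810000]
Iteration 3:
  c_3 = (0.010000 + 0.810000)/2 = 0.410000
  f(c_3) = f(0.410000) = 2.201321
  f(a) × f(c) < 0, new interval: [0.010000, 0.410000]
Iteration 4:
  c_4 = (0.010000 + 0.410000)/2 = 0.210000
  f(c_4) = f(0.210000) = 0.445661
  f(a) × f(c) < 0, new interval: [0.010000, 0.210000]
Iteration 5:
  c_5 = (0.010000 + 0.210000)/2 = 0.110000
  f(c_5) = f(0.110000) = -0.290269
  f(a) × f(c) ≥ 0, new interval: [0.110000, 0.210000]
Iteration 6:
  c_6 = (0.110000 + 0.210000)/2 = 0.160000
  f(c_6) = f(0.160000) = 0.066496
  f(a) × f(c) < 0, new interval: [0.110000, 0.160000]
Iteration 7:
  c_7 = (0.110000 + 0.160000)/2 = 0.135000
  f(c_7) = f(0.135000) = -0.114640
  f(a) × f(c) ≥ 0, new interval: [0.135000, 0.160000]

After 7 iteration(s), the approximation is c_7 = 0.135000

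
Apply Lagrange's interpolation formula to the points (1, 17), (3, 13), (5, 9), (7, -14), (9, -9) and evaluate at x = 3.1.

Lagrange interpolation formula:
P(x) = Σ yᵢ × Lᵢ(x)
where Lᵢ(x) = Π_{j≠i} (x - xⱼ)/(xᵢ - xⱼ)

L_0(3.1) = (3.1 - 3)/(1 - 3) × (3.1 - 5)/(1 - 5) × (3.1 - 7)/(1 - 7) × (3.1 - 9)/(1 - 9) = -0.011385
L_1(3.1) = (3.1 - 1)/(3 - 1) × (3.1 - 5)/(3 - 5) × (3.1 - 7)/(3 - 7) × (3.1 - 9)/(3 - 9) = 0.956353
L_2(3.1) = (3.1 - 1)/(5 - 1) × (3.1 - 3)/(5 - 3) × (3.1 - 7)/(5 - 7) × (3.1 - 9)/(5 - 9) = 0.075502
L_3(3.1) = (3.1 - 1)/(7 - 1) × (3.1 - 3)/(7 - 3) × (3.1 - 5)/(7 - 5) × (3.1 - 9)/(7 - 9) = -0.024522
L_4(3.1) = (3.1 - 1)/(9 - 1) × (3.1 - 3)/(9 - 3) × (3.1 - 5)/(9 - 5) × (3.1 - 7)/(9 - 7) = 0.004052

P(3.1) = 17×L_0(3.1) + 13×L_1(3.1) + 9×L_2(3.1) + (-14)×L_3(3.1) + (-9)×L_4(3.1)
P(3.1) = 13.225392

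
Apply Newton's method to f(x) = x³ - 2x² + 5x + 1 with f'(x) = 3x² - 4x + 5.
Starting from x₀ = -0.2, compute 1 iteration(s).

f(x) = x³ - 2x² + 5x + 1
f'(x) = 3x² - 4x + 5
x₀ = -0.2

Newton-Raphson formula: x_{n+1} = x_n - f(x_n)/f'(x_n)

Iteration 1:
  f(-0.200000) = -0.088000
  f'(-0.200000) = 5.920000
  x_1 = -0.200000 - (-0.088000)/5.920000 = -0.185135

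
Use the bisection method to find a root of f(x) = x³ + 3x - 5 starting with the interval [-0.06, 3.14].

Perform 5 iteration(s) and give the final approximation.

f(x) = x³ + 3x - 5
Initial interval: [-0.06, 3.14]

Iteration 1:
  c_1 = (-0.060000 + 3.140000)/2 = 1.540000
  f(c_1) = f(1.540000) = 3.272264
  f(a) × f(c) < 0, new interval: [-0.060000, 1.540000]
Iteration 2:
  c_2 = (-0.060000 + 1.540000)/2 = 0.740000
  f(c_2) = f(0.740000) = -2.374776
  f(a) × f(c) ≥ 0, new interval: [0.740000, 1.540000]
Iteration 3:
  c_3 = (0.740000 + 1.540000)/2 = 1.140000
  f(c_3) = f(1.140000) = -0.098456
  f(a) × f(c) ≥ 0, new interval: [1.140000, 1.540000]
Iteration 4:
  c_4 = (1.140000 + 1.540000)/2 = 1.340000
  f(c_4) = f(1.340000) = 1.426104
  f(a) × f(c) < 0, new interval: [1.140000, 1.340000]
Iteration 5:
  c_5 = (1.140000 + 1.340000)/2 = 1.240000
  f(c_5) = f(1.240000) = 0.626624
  f(a) × f(c) < 0, new interval: [1.140000, 1.240000]

After 5 iteration(s), the approximation is c_5 = 1.240000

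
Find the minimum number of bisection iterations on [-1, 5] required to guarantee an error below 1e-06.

We need (b-a)/2^n ≤ 1e-06
(5 - (-1))/2^n ≤ 1e-06
6/2^n ≤ 1e-06
2^n ≥ 6000000
n ≥ log₂(6000000) = 22.52
n ≥ 23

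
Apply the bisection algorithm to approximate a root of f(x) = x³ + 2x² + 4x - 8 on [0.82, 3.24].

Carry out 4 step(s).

f(x) = x³ + 2x² + 4x - 8
Initial interval: [0.82, 3.24]

Iteration 1:
  c_1 = (0.820000 + 3.240000)/2 = 2.030000
  f(c_1) = f(2.030000) = 16.727227
  f(a) × f(c) < 0, new interval: [0.820000, 2.030000]
Iteration 2:
  c_2 = (0.820000 + 2.030000)/2 = 1.425000
  f(c_2) = f(1.425000) = 4.654891
  f(a) × f(c) < 0, new interval: [0.820000, 1.425000]
Iteration 3:
  c_3 = (0.820000 + 1.425000)/2 = 1.122500
  f(c_3) = f(1.122500) = 0.424370
  f(a) × f(c) < 0, new interval: [0.820000, 1.122500]
Iteration 4:
  c_4 = (0.820000 + 1.122500)/2 = 0.971250
  f(c_4) = f(0.971250) = -1.312141
  f(a) × f(c) ≥ 0, new interval: [0.971250, 1.122500]

After 4 iteration(s), the approximation is c_4 = 0.971250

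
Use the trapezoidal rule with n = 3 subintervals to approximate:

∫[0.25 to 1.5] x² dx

f(x) = x²
a = 0.25, b = 1.5, n = 3
h = (b - a)/n = 0.416667

Trapezoidal rule: (h/2)[f(x₀) + 2f(x₁) + 2f(x₂) + ... + f(xₙ)]

x_0 = 0.2500, f(x_0) = 0.062500, coefficient = 1
x_1 = 0.6667, f(x_1) = 0.444444, coefficient = 2
x_2 = 1.0833, f(x_2) = 1.173611, coefficient = 2
x_3 = 1.5000, f(x_3) = 2.250000, coefficient = 1

I ≈ (0.416667/2) × 5.548611 = 1.155961
Exact value: 1.119792
Error: 0.036169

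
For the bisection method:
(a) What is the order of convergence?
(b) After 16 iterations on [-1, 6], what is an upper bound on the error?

(a) Bisection has linear (order 1) convergence; the error is halved each step.

(b) Error bound = (b-a)/2^n = (6 - (-1))/2^{16}
    = 7/2^{16}

(a) 1 (linear); (b) error ≤ 1.07e-04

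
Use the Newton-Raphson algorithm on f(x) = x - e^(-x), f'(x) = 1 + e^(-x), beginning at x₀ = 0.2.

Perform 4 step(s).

f(x) = x - e^(-x)
f'(x) = 1 + e^(-x)
x₀ = 0.2

Newton-Raphson formula: x_{n+1} = x_n - f(x_n)/f'(x_n)

Iteration 1:
  f(0.200000) = -0.618731
  f'(0.200000) = 1.818731
  x_1 = 0.200000 - (-0.618731)/1.818731 = 0.540199
Iteration 2:
  f(0.540199) = -0.042433
  f'(0.540199) = 1.582632
  x_2 = 0.540199 - (-0.042433)/1.582632 = 0.567011
Iteration 3:
  f(0.567011) = -0.000208
  f'(0.567011) = 1.567218
  x_3 = 0.567011 - (-0.000208)/1.567218 = 0.567143
Iteration 4:
  f(0.567143) = 0.000000
  f'(0.567143) = 1.567143
  x_4 = 0.567143 - 0.000000/1.567143 = 0.567143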